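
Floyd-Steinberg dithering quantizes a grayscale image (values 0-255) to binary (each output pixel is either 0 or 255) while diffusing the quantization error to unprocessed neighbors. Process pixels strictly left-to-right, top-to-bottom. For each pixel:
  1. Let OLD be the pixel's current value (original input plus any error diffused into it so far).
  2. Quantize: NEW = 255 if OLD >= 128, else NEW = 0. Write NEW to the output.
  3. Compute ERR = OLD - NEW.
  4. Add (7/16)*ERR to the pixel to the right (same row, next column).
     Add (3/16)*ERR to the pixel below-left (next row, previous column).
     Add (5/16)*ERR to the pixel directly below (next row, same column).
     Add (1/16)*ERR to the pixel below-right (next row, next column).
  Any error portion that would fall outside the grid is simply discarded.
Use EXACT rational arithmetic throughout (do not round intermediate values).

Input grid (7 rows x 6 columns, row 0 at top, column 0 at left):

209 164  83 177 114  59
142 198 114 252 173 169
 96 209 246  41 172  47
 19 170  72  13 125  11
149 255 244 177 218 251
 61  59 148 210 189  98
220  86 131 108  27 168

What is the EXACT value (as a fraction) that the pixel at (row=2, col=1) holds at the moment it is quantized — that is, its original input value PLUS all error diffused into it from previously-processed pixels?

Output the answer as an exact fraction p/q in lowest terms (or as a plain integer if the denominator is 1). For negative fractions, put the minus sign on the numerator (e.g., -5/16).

Answer: 142817227/524288

Derivation:
(0,0): OLD=209 → NEW=255, ERR=-46
(0,1): OLD=1151/8 → NEW=255, ERR=-889/8
(0,2): OLD=4401/128 → NEW=0, ERR=4401/128
(0,3): OLD=393303/2048 → NEW=255, ERR=-128937/2048
(0,4): OLD=2832993/32768 → NEW=0, ERR=2832993/32768
(0,5): OLD=50763943/524288 → NEW=0, ERR=50763943/524288
(1,0): OLD=13669/128 → NEW=0, ERR=13669/128
(1,1): OLD=218691/1024 → NEW=255, ERR=-42429/1024
(1,2): OLD=2879231/32768 → NEW=0, ERR=2879231/32768
(1,3): OLD=37896467/131072 → NEW=255, ERR=4473107/131072
(1,4): OLD=1922399577/8388608 → NEW=255, ERR=-216695463/8388608
(1,5): OLD=25952289439/134217728 → NEW=255, ERR=-8273231201/134217728
(2,0): OLD=1992337/16384 → NEW=0, ERR=1992337/16384
(2,1): OLD=142817227/524288 → NEW=255, ERR=9123787/524288
Target (2,1): original=209, with diffused error = 142817227/524288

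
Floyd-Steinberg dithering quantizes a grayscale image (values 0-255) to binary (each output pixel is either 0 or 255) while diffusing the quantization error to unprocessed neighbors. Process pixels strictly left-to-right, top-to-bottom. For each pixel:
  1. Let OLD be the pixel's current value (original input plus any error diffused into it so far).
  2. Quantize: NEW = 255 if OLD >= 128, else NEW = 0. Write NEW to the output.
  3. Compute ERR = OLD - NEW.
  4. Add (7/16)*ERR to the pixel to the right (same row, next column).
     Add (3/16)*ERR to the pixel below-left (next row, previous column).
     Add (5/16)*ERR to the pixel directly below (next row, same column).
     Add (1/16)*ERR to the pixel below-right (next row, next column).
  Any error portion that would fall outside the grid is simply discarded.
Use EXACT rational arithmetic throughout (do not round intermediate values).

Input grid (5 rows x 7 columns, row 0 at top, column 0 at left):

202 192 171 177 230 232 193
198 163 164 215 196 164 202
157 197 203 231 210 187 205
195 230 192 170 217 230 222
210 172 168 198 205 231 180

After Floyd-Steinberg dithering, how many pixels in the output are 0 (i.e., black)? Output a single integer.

(0,0): OLD=202 → NEW=255, ERR=-53
(0,1): OLD=2701/16 → NEW=255, ERR=-1379/16
(0,2): OLD=34123/256 → NEW=255, ERR=-31157/256
(0,3): OLD=506893/4096 → NEW=0, ERR=506893/4096
(0,4): OLD=18621531/65536 → NEW=255, ERR=1909851/65536
(0,5): OLD=256638589/1048576 → NEW=255, ERR=-10748291/1048576
(0,6): OLD=3162764651/16777216 → NEW=255, ERR=-1115425429/16777216
(1,0): OLD=42311/256 → NEW=255, ERR=-22969/256
(1,1): OLD=144753/2048 → NEW=0, ERR=144753/2048
(1,2): OLD=11449541/65536 → NEW=255, ERR=-5262139/65536
(1,3): OLD=56728417/262144 → NEW=255, ERR=-10118303/262144
(1,4): OLD=3255329667/16777216 → NEW=255, ERR=-1022860413/16777216
(1,5): OLD=16573087091/134217728 → NEW=0, ERR=16573087091/134217728
(1,6): OLD=503810508125/2147483648 → NEW=255, ERR=-43797822115/2147483648
(2,0): OLD=4660075/32768 → NEW=255, ERR=-3695765/32768
(2,1): OLD=156322761/1048576 → NEW=255, ERR=-111064119/1048576
(2,2): OLD=2160048795/16777216 → NEW=255, ERR=-2118141285/16777216
(2,3): OLD=19764027779/134217728 → NEW=255, ERR=-14461492861/134217728
(2,4): OLD=176682694835/1073741824 → NEW=255, ERR=-97121470285/1073741824
(2,5): OLD=6129097858897/34359738368 → NEW=255, ERR=-2632635424943/34359738368
(2,6): OLD=95010378398535/549755813888 → NEW=255, ERR=-45177354142905/549755813888
(3,0): OLD=2347042363/16777216 → NEW=255, ERR=-1931147717/16777216
(3,1): OLD=15545167903/134217728 → NEW=0, ERR=15545167903/134217728
(3,2): OLD=189403349261/1073741824 → NEW=255, ERR=-84400815859/1073741824
(3,3): OLD=331096720683/4294967296 → NEW=0, ERR=331096720683/4294967296
(3,4): OLD=110698944279099/549755813888 → NEW=255, ERR=-29488788262341/549755813888
(3,5): OLD=710405394030689/4398046511104 → NEW=255, ERR=-411096466300831/4398046511104
(3,6): OLD=10600114443226687/70368744177664 → NEW=255, ERR=-7343915322077633/70368744177664
(4,0): OLD=420361161109/2147483648 → NEW=255, ERR=-127247169131/2147483648
(4,1): OLD=5509166444689/34359738368 → NEW=255, ERR=-3252566839151/34359738368
(4,2): OLD=68012762601247/549755813888 → NEW=0, ERR=68012762601247/549755813888
(4,3): OLD=1148969037668101/4398046511104 → NEW=255, ERR=27467177336581/4398046511104
(4,4): OLD=6272032455180223/35184372088832 → NEW=255, ERR=-2699982427471937/35184372088832
(4,5): OLD=163589096328159999/1125899906842624 → NEW=255, ERR=-123515379916709121/1125899906842624
(4,6): OLD=1685230151150569897/18014398509481984 → NEW=0, ERR=1685230151150569897/18014398509481984
Output grid:
  Row 0: ###.###  (1 black, running=1)
  Row 1: #.###.#  (2 black, running=3)
  Row 2: #######  (0 black, running=3)
  Row 3: #.#.###  (2 black, running=5)
  Row 4: ##.###.  (2 black, running=7)

Answer: 7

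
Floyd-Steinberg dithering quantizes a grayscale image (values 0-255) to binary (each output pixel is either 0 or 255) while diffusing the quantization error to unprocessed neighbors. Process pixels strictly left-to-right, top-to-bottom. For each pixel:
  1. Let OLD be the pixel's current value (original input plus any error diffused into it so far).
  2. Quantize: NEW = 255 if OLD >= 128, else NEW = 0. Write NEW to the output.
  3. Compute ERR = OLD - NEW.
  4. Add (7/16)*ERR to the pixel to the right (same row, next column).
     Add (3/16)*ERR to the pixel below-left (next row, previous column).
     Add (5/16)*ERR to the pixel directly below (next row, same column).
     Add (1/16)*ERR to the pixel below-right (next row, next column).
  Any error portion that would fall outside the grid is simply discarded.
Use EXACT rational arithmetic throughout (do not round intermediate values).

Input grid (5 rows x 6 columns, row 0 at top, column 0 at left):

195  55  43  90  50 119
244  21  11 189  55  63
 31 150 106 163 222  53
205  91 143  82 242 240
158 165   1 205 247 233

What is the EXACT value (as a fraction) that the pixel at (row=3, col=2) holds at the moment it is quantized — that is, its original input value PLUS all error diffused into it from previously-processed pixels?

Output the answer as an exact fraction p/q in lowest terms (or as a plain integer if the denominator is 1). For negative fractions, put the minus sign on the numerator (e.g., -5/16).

(0,0): OLD=195 → NEW=255, ERR=-60
(0,1): OLD=115/4 → NEW=0, ERR=115/4
(0,2): OLD=3557/64 → NEW=0, ERR=3557/64
(0,3): OLD=117059/1024 → NEW=0, ERR=117059/1024
(0,4): OLD=1638613/16384 → NEW=0, ERR=1638613/16384
(0,5): OLD=42665427/262144 → NEW=255, ERR=-24181293/262144
(1,0): OLD=14761/64 → NEW=255, ERR=-1559/64
(1,1): OLD=13311/512 → NEW=0, ERR=13311/512
(1,2): OLD=1031755/16384 → NEW=0, ERR=1031755/16384
(1,3): OLD=17989663/65536 → NEW=255, ERR=1277983/65536
(1,4): OLD=354982509/4194304 → NEW=0, ERR=354982509/4194304
(1,5): OLD=5197717483/67108864 → NEW=0, ERR=5197717483/67108864
(2,0): OLD=231525/8192 → NEW=0, ERR=231525/8192
(2,1): OLD=47388871/262144 → NEW=255, ERR=-19457849/262144
(2,2): OLD=413082709/4194304 → NEW=0, ERR=413082709/4194304
(2,3): OLD=7784177581/33554432 → NEW=255, ERR=-772202579/33554432
(2,4): OLD=272860256583/1073741824 → NEW=255, ERR=-943908537/1073741824
(2,5): OLD=1410618627937/17179869184 → NEW=0, ERR=1410618627937/17179869184
(3,0): OLD=838502773/4194304 → NEW=255, ERR=-231044747/4194304
(3,1): OLD=2145377201/33554432 → NEW=0, ERR=2145377201/33554432
(3,2): OLD=51753138387/268435456 → NEW=255, ERR=-16697902893/268435456
Target (3,2): original=143, with diffused error = 51753138387/268435456

Answer: 51753138387/268435456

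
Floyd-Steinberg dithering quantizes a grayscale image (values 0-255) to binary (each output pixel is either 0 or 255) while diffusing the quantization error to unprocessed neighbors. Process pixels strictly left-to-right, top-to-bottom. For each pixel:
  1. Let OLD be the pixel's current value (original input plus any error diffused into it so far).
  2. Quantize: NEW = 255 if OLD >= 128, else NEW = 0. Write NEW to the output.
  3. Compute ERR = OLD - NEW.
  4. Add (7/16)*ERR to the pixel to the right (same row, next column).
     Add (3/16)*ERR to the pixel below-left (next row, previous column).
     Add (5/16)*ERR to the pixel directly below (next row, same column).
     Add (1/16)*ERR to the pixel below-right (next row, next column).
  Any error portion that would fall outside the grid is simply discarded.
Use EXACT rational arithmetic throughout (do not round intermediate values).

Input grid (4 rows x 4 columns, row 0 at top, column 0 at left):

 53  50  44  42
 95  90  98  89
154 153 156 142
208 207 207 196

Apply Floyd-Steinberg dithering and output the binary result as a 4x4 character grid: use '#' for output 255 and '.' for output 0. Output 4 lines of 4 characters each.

Answer: ....
.#.#
#.#.
####

Derivation:
(0,0): OLD=53 → NEW=0, ERR=53
(0,1): OLD=1171/16 → NEW=0, ERR=1171/16
(0,2): OLD=19461/256 → NEW=0, ERR=19461/256
(0,3): OLD=308259/4096 → NEW=0, ERR=308259/4096
(1,0): OLD=32073/256 → NEW=0, ERR=32073/256
(1,1): OLD=379391/2048 → NEW=255, ERR=-142849/2048
(1,2): OLD=7204075/65536 → NEW=0, ERR=7204075/65536
(1,3): OLD=173394525/1048576 → NEW=255, ERR=-93992355/1048576
(2,0): OLD=5900645/32768 → NEW=255, ERR=-2455195/32768
(2,1): OLD=133026471/1048576 → NEW=0, ERR=133026471/1048576
(2,2): OLD=471205155/2097152 → NEW=255, ERR=-63568605/2097152
(2,3): OLD=3610355959/33554432 → NEW=0, ERR=3610355959/33554432
(3,0): OLD=3495909141/16777216 → NEW=255, ERR=-782280939/16777216
(3,1): OLD=57949584139/268435456 → NEW=255, ERR=-10501457141/268435456
(3,2): OLD=895567442677/4294967296 → NEW=255, ERR=-199649217803/4294967296
(3,3): OLD=14251912226355/68719476736 → NEW=255, ERR=-3271554341325/68719476736
Row 0: ....
Row 1: .#.#
Row 2: #.#.
Row 3: ####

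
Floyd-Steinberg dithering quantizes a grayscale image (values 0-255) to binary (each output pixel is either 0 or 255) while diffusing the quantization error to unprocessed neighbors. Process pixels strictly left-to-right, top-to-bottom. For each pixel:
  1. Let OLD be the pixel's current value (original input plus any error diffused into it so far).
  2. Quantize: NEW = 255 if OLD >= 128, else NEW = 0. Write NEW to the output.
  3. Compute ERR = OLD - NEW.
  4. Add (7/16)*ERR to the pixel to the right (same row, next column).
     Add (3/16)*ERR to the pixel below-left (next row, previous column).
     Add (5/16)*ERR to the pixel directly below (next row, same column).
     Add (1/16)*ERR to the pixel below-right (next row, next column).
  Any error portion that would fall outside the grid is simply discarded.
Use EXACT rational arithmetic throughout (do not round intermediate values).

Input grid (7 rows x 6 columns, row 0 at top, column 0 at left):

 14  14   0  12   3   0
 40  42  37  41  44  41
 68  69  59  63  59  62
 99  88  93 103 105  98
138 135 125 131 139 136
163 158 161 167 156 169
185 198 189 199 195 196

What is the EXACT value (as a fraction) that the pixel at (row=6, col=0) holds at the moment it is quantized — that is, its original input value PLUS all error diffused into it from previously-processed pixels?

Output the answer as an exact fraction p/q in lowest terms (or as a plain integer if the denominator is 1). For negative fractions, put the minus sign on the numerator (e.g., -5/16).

(0,0): OLD=14 → NEW=0, ERR=14
(0,1): OLD=161/8 → NEW=0, ERR=161/8
(0,2): OLD=1127/128 → NEW=0, ERR=1127/128
(0,3): OLD=32465/2048 → NEW=0, ERR=32465/2048
(0,4): OLD=325559/32768 → NEW=0, ERR=325559/32768
(0,5): OLD=2278913/524288 → NEW=0, ERR=2278913/524288
(1,0): OLD=6163/128 → NEW=0, ERR=6163/128
(1,1): OLD=73605/1024 → NEW=0, ERR=73605/1024
(1,2): OLD=2471657/32768 → NEW=0, ERR=2471657/32768
(1,3): OLD=10664949/131072 → NEW=0, ERR=10664949/131072
(1,4): OLD=708909823/8388608 → NEW=0, ERR=708909823/8388608
(1,5): OLD=10730951753/134217728 → NEW=0, ERR=10730951753/134217728
(2,0): OLD=1581447/16384 → NEW=0, ERR=1581447/16384
(2,1): OLD=79085629/524288 → NEW=255, ERR=-54607811/524288
(2,2): OLD=476070903/8388608 → NEW=0, ERR=476070903/8388608
(2,3): OLD=8980235263/67108864 → NEW=255, ERR=-8132525057/67108864
(2,4): OLD=112672733309/2147483648 → NEW=0, ERR=112672733309/2147483648
(2,5): OLD=3958969966907/34359738368 → NEW=0, ERR=3958969966907/34359738368
(3,0): OLD=919680279/8388608 → NEW=0, ERR=919680279/8388608
(3,1): OLD=8059105355/67108864 → NEW=0, ERR=8059105355/67108864
(3,2): OLD=71963594129/536870912 → NEW=255, ERR=-64938488431/536870912
(3,3): OLD=879463717811/34359738368 → NEW=0, ERR=879463717811/34359738368
(3,4): OLD=40303741109587/274877906944 → NEW=255, ERR=-29790125161133/274877906944
(3,5): OLD=395258590500093/4398046511104 → NEW=0, ERR=395258590500093/4398046511104
(4,0): OLD=209140898937/1073741824 → NEW=255, ERR=-64663266183/1073741824
(4,1): OLD=2239456050085/17179869184 → NEW=255, ERR=-2141410591835/17179869184
(4,2): OLD=24724065247583/549755813888 → NEW=0, ERR=24724065247583/549755813888
(4,3): OLD=1150475976947067/8796093022208 → NEW=255, ERR=-1092527743715973/8796093022208
(4,4): OLD=9745090904357675/140737488355328 → NEW=0, ERR=9745090904357675/140737488355328
(4,5): OLD=422449241389212237/2251799813685248 → NEW=255, ERR=-151759711100526003/2251799813685248
(5,0): OLD=33207805761727/274877906944 → NEW=0, ERR=33207805761727/274877906944
(5,1): OLD=1553130886936495/8796093022208 → NEW=255, ERR=-689872833726545/8796093022208
(5,2): OLD=7716782777380597/70368744177664 → NEW=0, ERR=7716782777380597/70368744177664
(5,3): OLD=432247941687941207/2251799813685248 → NEW=255, ERR=-141961010801797033/2251799813685248
(5,4): OLD=583925787000193335/4503599627370496 → NEW=255, ERR=-564492117979283145/4503599627370496
(5,5): OLD=7020534364489024739/72057594037927936 → NEW=0, ERR=7020534364489024739/72057594037927936
(6,0): OLD=29280065766432365/140737488355328 → NEW=255, ERR=-6607993764176275/140737488355328
Target (6,0): original=185, with diffused error = 29280065766432365/140737488355328

Answer: 29280065766432365/140737488355328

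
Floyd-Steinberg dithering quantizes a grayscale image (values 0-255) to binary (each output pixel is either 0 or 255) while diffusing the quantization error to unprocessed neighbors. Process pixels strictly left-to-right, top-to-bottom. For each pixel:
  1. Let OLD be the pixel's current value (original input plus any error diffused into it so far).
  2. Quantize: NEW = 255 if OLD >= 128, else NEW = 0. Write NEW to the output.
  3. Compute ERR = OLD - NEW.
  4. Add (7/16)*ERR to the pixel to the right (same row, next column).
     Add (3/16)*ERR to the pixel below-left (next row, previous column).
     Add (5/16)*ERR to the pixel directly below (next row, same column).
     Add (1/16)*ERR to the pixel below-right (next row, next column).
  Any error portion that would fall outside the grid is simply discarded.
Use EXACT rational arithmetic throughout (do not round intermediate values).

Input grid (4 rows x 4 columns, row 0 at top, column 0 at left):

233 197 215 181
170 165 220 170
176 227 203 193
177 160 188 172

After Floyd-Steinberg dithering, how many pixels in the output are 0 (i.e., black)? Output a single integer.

Answer: 4

Derivation:
(0,0): OLD=233 → NEW=255, ERR=-22
(0,1): OLD=1499/8 → NEW=255, ERR=-541/8
(0,2): OLD=23733/128 → NEW=255, ERR=-8907/128
(0,3): OLD=308339/2048 → NEW=255, ERR=-213901/2048
(1,0): OLD=19257/128 → NEW=255, ERR=-13383/128
(1,1): OLD=85711/1024 → NEW=0, ERR=85711/1024
(1,2): OLD=6916155/32768 → NEW=255, ERR=-1439685/32768
(1,3): OLD=59658893/524288 → NEW=0, ERR=59658893/524288
(2,0): OLD=2605397/16384 → NEW=255, ERR=-1572523/16384
(2,1): OLD=102966711/524288 → NEW=255, ERR=-30726729/524288
(2,2): OLD=199435779/1048576 → NEW=255, ERR=-67951101/1048576
(2,3): OLD=3312863991/16777216 → NEW=255, ERR=-965326089/16777216
(3,0): OLD=1140999749/8388608 → NEW=255, ERR=-998095291/8388608
(3,1): OLD=9594072923/134217728 → NEW=0, ERR=9594072923/134217728
(3,2): OLD=396362862885/2147483648 → NEW=255, ERR=-151245467355/2147483648
(3,3): OLD=4094184176003/34359738368 → NEW=0, ERR=4094184176003/34359738368
Output grid:
  Row 0: ####  (0 black, running=0)
  Row 1: #.#.  (2 black, running=2)
  Row 2: ####  (0 black, running=2)
  Row 3: #.#.  (2 black, running=4)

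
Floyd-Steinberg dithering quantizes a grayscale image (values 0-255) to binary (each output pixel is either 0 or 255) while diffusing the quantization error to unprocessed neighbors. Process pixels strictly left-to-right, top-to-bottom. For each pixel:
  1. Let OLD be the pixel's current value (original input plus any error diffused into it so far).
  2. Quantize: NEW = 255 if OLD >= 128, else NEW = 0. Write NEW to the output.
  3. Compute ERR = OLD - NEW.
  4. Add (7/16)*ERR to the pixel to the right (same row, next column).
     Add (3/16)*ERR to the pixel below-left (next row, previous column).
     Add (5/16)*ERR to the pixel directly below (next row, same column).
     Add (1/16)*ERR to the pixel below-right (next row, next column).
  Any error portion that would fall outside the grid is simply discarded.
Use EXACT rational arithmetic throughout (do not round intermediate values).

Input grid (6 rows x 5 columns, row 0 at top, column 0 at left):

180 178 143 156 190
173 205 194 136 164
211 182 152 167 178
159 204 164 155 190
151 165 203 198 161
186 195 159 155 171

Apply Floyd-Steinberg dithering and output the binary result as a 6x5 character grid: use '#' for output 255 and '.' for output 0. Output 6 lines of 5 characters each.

Answer: ##.##
###.#
#.#.#
##.##
.###.
##.##

Derivation:
(0,0): OLD=180 → NEW=255, ERR=-75
(0,1): OLD=2323/16 → NEW=255, ERR=-1757/16
(0,2): OLD=24309/256 → NEW=0, ERR=24309/256
(0,3): OLD=809139/4096 → NEW=255, ERR=-235341/4096
(0,4): OLD=10804453/65536 → NEW=255, ERR=-5907227/65536
(1,0): OLD=33017/256 → NEW=255, ERR=-32263/256
(1,1): OLD=263503/2048 → NEW=255, ERR=-258737/2048
(1,2): OLD=9880571/65536 → NEW=255, ERR=-6831109/65536
(1,3): OLD=16115679/262144 → NEW=0, ERR=16115679/262144
(1,4): OLD=667469245/4194304 → NEW=255, ERR=-402078275/4194304
(2,0): OLD=4847317/32768 → NEW=255, ERR=-3508523/32768
(2,1): OLD=71570935/1048576 → NEW=0, ERR=71570935/1048576
(2,2): OLD=2565559461/16777216 → NEW=255, ERR=-1712630619/16777216
(2,3): OLD=31423620895/268435456 → NEW=0, ERR=31423620895/268435456
(2,4): OLD=872306932249/4294967296 → NEW=255, ERR=-222909728231/4294967296
(3,0): OLD=2320926469/16777216 → NEW=255, ERR=-1957263611/16777216
(3,1): OLD=19925703457/134217728 → NEW=255, ERR=-14299817183/134217728
(3,2): OLD=479759768507/4294967296 → NEW=0, ERR=479759768507/4294967296
(3,3): OLD=1927070540259/8589934592 → NEW=255, ERR=-263362780701/8589934592
(3,4): OLD=23046320281103/137438953472 → NEW=255, ERR=-12000612854257/137438953472
(4,0): OLD=203080034859/2147483648 → NEW=0, ERR=203080034859/2147483648
(4,1): OLD=12832083221291/68719476736 → NEW=255, ERR=-4691383346389/68719476736
(4,2): OLD=215099745359845/1099511627776 → NEW=255, ERR=-65275719723035/1099511627776
(4,3): OLD=2692574411320107/17592186044416 → NEW=255, ERR=-1793433030005973/17592186044416
(4,4): OLD=24543680838773677/281474976710656 → NEW=0, ERR=24543680838773677/281474976710656
(5,0): OLD=222927818304609/1099511627776 → NEW=255, ERR=-57447646778271/1099511627776
(5,1): OLD=1280590951090403/8796093022208 → NEW=255, ERR=-962412769572637/8796093022208
(5,2): OLD=19477391718441083/281474976710656 → NEW=0, ERR=19477391718441083/281474976710656
(5,3): OLD=186961375034565173/1125899906842624 → NEW=255, ERR=-100143101210303947/1125899906842624
(5,4): OLD=2755554339504382903/18014398509481984 → NEW=255, ERR=-1838117280413523017/18014398509481984
Row 0: ##.##
Row 1: ###.#
Row 2: #.#.#
Row 3: ##.##
Row 4: .###.
Row 5: ##.##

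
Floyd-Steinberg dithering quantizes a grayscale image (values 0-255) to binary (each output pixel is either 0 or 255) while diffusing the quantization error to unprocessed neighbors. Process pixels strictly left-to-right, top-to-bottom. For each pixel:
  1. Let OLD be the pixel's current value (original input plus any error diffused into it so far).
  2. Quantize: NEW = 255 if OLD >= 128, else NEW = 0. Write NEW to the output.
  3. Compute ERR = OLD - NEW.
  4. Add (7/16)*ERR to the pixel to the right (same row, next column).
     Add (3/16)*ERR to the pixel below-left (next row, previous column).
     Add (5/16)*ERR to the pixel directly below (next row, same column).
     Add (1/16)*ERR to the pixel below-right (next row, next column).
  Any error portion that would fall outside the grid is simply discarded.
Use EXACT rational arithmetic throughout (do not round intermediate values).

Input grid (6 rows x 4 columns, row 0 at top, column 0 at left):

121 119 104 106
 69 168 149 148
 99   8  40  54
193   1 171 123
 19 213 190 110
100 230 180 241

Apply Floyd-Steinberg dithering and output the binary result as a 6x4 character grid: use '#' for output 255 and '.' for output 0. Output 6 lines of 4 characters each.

(0,0): OLD=121 → NEW=0, ERR=121
(0,1): OLD=2751/16 → NEW=255, ERR=-1329/16
(0,2): OLD=17321/256 → NEW=0, ERR=17321/256
(0,3): OLD=555423/4096 → NEW=255, ERR=-489057/4096
(1,0): OLD=23357/256 → NEW=0, ERR=23357/256
(1,1): OLD=414123/2048 → NEW=255, ERR=-108117/2048
(1,2): OLD=7829511/65536 → NEW=0, ERR=7829511/65536
(1,3): OLD=175305441/1048576 → NEW=255, ERR=-92081439/1048576
(2,0): OLD=3853961/32768 → NEW=0, ERR=3853961/32768
(2,1): OLD=74513267/1048576 → NEW=0, ERR=74513267/1048576
(2,2): OLD=185930271/2097152 → NEW=0, ERR=185930271/2097152
(2,3): OLD=2443181187/33554432 → NEW=0, ERR=2443181187/33554432
(3,0): OLD=4078176249/16777216 → NEW=255, ERR=-200013831/16777216
(3,1): OLD=11264954535/268435456 → NEW=0, ERR=11264954535/268435456
(3,2): OLD=1010001207641/4294967296 → NEW=255, ERR=-85215452839/4294967296
(3,3): OLD=9800408623343/68719476736 → NEW=255, ERR=-7723057944337/68719476736
(4,0): OLD=99398135749/4294967296 → NEW=0, ERR=99398135749/4294967296
(4,1): OLD=7963690979279/34359738368 → NEW=255, ERR=-798042304561/34359738368
(4,2): OLD=170632035314415/1099511627776 → NEW=255, ERR=-109743429768465/1099511627776
(4,3): OLD=527276665032761/17592186044416 → NEW=0, ERR=527276665032761/17592186044416
(5,0): OLD=56557379905077/549755813888 → NEW=0, ERR=56557379905077/549755813888
(5,1): OLD=4406534973603347/17592186044416 → NEW=255, ERR=-79472467722733/17592186044416
(5,2): OLD=1328217077735775/8796093022208 → NEW=255, ERR=-914786642927265/8796093022208
(5,3): OLD=55908944835154751/281474976710656 → NEW=255, ERR=-15867174226062529/281474976710656
Row 0: .#.#
Row 1: .#.#
Row 2: ....
Row 3: #.##
Row 4: .##.
Row 5: .###

Answer: .#.#
.#.#
....
#.##
.##.
.###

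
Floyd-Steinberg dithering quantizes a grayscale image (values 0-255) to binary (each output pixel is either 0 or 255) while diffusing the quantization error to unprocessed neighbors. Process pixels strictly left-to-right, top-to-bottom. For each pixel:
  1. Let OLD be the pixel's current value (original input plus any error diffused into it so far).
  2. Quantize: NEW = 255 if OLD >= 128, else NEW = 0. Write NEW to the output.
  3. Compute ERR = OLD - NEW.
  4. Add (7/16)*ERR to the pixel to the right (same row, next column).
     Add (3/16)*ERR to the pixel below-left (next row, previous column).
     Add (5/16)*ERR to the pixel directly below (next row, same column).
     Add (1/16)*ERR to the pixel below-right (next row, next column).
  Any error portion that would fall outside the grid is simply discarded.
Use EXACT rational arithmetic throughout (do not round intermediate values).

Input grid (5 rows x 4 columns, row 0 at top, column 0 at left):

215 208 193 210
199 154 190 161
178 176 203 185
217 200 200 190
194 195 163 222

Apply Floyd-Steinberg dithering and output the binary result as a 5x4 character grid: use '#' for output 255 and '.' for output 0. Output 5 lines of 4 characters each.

Answer: ####
#.#.
####
#.#.
####

Derivation:
(0,0): OLD=215 → NEW=255, ERR=-40
(0,1): OLD=381/2 → NEW=255, ERR=-129/2
(0,2): OLD=5273/32 → NEW=255, ERR=-2887/32
(0,3): OLD=87311/512 → NEW=255, ERR=-43249/512
(1,0): OLD=5581/32 → NEW=255, ERR=-2579/32
(1,1): OLD=20267/256 → NEW=0, ERR=20267/256
(1,2): OLD=1446487/8192 → NEW=255, ERR=-642473/8192
(1,3): OLD=12406289/131072 → NEW=0, ERR=12406289/131072
(2,0): OLD=686729/4096 → NEW=255, ERR=-357751/4096
(2,1): OLD=18715235/131072 → NEW=255, ERR=-14708125/131072
(2,2): OLD=39870339/262144 → NEW=255, ERR=-26976381/262144
(2,3): OLD=690615327/4194304 → NEW=255, ERR=-378932193/4194304
(3,0): OLD=353717449/2097152 → NEW=255, ERR=-181056311/2097152
(3,1): OLD=3436240567/33554432 → NEW=0, ERR=3436240567/33554432
(3,2): OLD=101303329897/536870912 → NEW=255, ERR=-35598752663/536870912
(3,3): OLD=1085132072031/8589934592 → NEW=0, ERR=1085132072031/8589934592
(4,0): OLD=99977173749/536870912 → NEW=255, ERR=-36924908811/536870912
(4,1): OLD=769157727759/4294967296 → NEW=255, ERR=-326058932721/4294967296
(4,2): OLD=19124897946047/137438953472 → NEW=255, ERR=-15922035189313/137438953472
(4,3): OLD=454426201488105/2199023255552 → NEW=255, ERR=-106324728677655/2199023255552
Row 0: ####
Row 1: #.#.
Row 2: ####
Row 3: #.#.
Row 4: ####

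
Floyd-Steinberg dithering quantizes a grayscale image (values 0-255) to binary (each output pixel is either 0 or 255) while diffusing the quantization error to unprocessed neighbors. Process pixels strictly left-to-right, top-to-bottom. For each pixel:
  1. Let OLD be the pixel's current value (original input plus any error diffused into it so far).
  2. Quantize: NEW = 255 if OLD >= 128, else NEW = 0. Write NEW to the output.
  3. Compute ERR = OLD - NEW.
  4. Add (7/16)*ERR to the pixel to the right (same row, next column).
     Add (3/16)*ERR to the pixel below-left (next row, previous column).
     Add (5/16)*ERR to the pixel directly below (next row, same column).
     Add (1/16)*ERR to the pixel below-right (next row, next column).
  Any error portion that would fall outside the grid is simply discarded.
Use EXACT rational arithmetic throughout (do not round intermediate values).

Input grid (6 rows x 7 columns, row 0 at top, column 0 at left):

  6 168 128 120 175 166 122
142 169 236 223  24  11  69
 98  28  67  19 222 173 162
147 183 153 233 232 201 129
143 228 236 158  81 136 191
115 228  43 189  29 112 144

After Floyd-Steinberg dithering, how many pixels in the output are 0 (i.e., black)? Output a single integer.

(0,0): OLD=6 → NEW=0, ERR=6
(0,1): OLD=1365/8 → NEW=255, ERR=-675/8
(0,2): OLD=11659/128 → NEW=0, ERR=11659/128
(0,3): OLD=327373/2048 → NEW=255, ERR=-194867/2048
(0,4): OLD=4370331/32768 → NEW=255, ERR=-3985509/32768
(0,5): OLD=59133245/524288 → NEW=0, ERR=59133245/524288
(0,6): OLD=1437342891/8388608 → NEW=255, ERR=-701752149/8388608
(1,0): OLD=16391/128 → NEW=255, ERR=-16249/128
(1,1): OLD=107057/1024 → NEW=0, ERR=107057/1024
(1,2): OLD=9407365/32768 → NEW=255, ERR=1051525/32768
(1,3): OLD=24928929/131072 → NEW=255, ERR=-8494431/131072
(1,4): OLD=-227844413/8388608 → NEW=0, ERR=-227844413/8388608
(1,5): OLD=743298483/67108864 → NEW=0, ERR=743298483/67108864
(1,6): OLD=58790244637/1073741824 → NEW=0, ERR=58790244637/1073741824
(2,0): OLD=1276843/16384 → NEW=0, ERR=1276843/16384
(2,1): OLD=48679817/524288 → NEW=0, ERR=48679817/524288
(2,2): OLD=939797467/8388608 → NEW=0, ERR=939797467/8388608
(2,3): OLD=2998079171/67108864 → NEW=0, ERR=2998079171/67108864
(2,4): OLD=124062104691/536870912 → NEW=255, ERR=-12839977869/536870912
(2,5): OLD=2999028206353/17179869184 → NEW=255, ERR=-1381838435567/17179869184
(2,6): OLD=39750855858567/274877906944 → NEW=255, ERR=-30343010412153/274877906944
(3,0): OLD=1583459707/8388608 → NEW=255, ERR=-555635333/8388608
(3,1): OLD=14019959135/67108864 → NEW=255, ERR=-3092801185/67108864
(3,2): OLD=97725021773/536870912 → NEW=255, ERR=-39177060787/536870912
(3,3): OLD=467191401387/2147483648 → NEW=255, ERR=-80416928853/2147483648
(3,4): OLD=53835922897275/274877906944 → NEW=255, ERR=-16257943373445/274877906944
(3,5): OLD=281025785183521/2199023255552 → NEW=0, ERR=281025785183521/2199023255552
(3,6): OLD=5115368759505279/35184372088832 → NEW=255, ERR=-3856646123146881/35184372088832
(4,0): OLD=122041263957/1073741824 → NEW=0, ERR=122041263957/1073741824
(4,1): OLD=4217691239505/17179869184 → NEW=255, ERR=-163175402415/17179869184
(4,2): OLD=54738865100127/274877906944 → NEW=255, ERR=-15355001170593/274877906944
(4,3): OLD=233553510425541/2199023255552 → NEW=0, ERR=233553510425541/2199023255552
(4,4): OLD=2297610698820735/17592186044416 → NEW=255, ERR=-2188396742505345/17592186044416
(4,5): OLD=54754746963663679/562949953421312 → NEW=0, ERR=54754746963663679/562949953421312
(4,6): OLD=1867069197556406121/9007199254740992 → NEW=255, ERR=-429766612402546839/9007199254740992
(5,0): OLD=40884734207875/274877906944 → NEW=255, ERR=-29209132062845/274877906944
(5,1): OLD=385207103979905/2199023255552 → NEW=255, ERR=-175543826185855/2199023255552
(5,2): OLD=174847624731287/17592186044416 → NEW=0, ERR=174847624731287/17592186044416
(5,3): OLD=28108467043010323/140737488355328 → NEW=255, ERR=-7779592487598317/140737488355328
(5,4): OLD=-82709350506189775/9007199254740992 → NEW=0, ERR=-82709350506189775/9007199254740992
(5,5): OLD=8766278199337623201/72057594037927936 → NEW=0, ERR=8766278199337623201/72057594037927936
(5,6): OLD=217202587173996404303/1152921504606846976 → NEW=255, ERR=-76792396500749574577/1152921504606846976
Output grid:
  Row 0: .#.##.#  (3 black, running=3)
  Row 1: #.##...  (4 black, running=7)
  Row 2: ....###  (4 black, running=11)
  Row 3: #####.#  (1 black, running=12)
  Row 4: .##.#.#  (3 black, running=15)
  Row 5: ##.#..#  (3 black, running=18)

Answer: 18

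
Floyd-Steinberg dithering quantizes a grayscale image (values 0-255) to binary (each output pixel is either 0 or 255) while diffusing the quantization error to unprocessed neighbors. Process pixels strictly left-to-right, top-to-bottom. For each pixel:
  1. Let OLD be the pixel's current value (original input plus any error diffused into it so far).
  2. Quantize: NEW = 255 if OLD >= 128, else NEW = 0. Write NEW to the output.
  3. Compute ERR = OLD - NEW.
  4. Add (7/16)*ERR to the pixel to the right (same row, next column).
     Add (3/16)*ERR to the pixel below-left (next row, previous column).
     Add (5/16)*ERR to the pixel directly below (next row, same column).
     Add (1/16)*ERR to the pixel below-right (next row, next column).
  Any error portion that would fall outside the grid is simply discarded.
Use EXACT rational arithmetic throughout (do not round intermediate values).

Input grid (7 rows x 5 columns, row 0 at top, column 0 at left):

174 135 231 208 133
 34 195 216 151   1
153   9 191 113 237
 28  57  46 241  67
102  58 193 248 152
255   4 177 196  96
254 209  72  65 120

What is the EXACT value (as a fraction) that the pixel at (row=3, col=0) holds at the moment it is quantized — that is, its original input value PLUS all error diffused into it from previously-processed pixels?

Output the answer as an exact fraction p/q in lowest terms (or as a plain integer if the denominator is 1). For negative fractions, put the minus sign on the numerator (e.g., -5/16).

(0,0): OLD=174 → NEW=255, ERR=-81
(0,1): OLD=1593/16 → NEW=0, ERR=1593/16
(0,2): OLD=70287/256 → NEW=255, ERR=5007/256
(0,3): OLD=887017/4096 → NEW=255, ERR=-157463/4096
(0,4): OLD=7614047/65536 → NEW=0, ERR=7614047/65536
(1,0): OLD=7003/256 → NEW=0, ERR=7003/256
(1,1): OLD=484733/2048 → NEW=255, ERR=-37507/2048
(1,2): OLD=13966657/65536 → NEW=255, ERR=-2745023/65536
(1,3): OLD=37661677/262144 → NEW=255, ERR=-29185043/262144
(1,4): OLD=-57897689/4194304 → NEW=0, ERR=-57897689/4194304
(2,0): OLD=5181103/32768 → NEW=255, ERR=-3174737/32768
(2,1): OLD=-47452555/1048576 → NEW=0, ERR=-47452555/1048576
(2,2): OLD=2283254431/16777216 → NEW=255, ERR=-1994935649/16777216
(2,3): OLD=5631945069/268435456 → NEW=0, ERR=5631945069/268435456
(2,4): OLD=1008918120123/4294967296 → NEW=255, ERR=-86298540357/4294967296
(3,0): OLD=-180553537/16777216 → NEW=0, ERR=-180553537/16777216
Target (3,0): original=28, with diffused error = -180553537/16777216

Answer: -180553537/16777216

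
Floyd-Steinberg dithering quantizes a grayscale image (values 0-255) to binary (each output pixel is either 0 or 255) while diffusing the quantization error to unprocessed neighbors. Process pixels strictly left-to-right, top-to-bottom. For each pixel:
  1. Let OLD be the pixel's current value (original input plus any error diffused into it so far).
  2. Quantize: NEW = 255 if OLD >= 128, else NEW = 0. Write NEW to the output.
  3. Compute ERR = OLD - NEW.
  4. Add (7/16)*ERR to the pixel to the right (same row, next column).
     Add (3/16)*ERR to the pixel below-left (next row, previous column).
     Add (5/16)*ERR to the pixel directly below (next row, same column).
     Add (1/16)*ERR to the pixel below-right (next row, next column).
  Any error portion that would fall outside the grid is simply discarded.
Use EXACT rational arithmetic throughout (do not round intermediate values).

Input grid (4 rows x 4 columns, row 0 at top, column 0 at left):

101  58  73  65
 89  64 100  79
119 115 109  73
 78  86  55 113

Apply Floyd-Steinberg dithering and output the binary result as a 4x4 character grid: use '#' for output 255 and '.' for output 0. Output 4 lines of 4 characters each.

(0,0): OLD=101 → NEW=0, ERR=101
(0,1): OLD=1635/16 → NEW=0, ERR=1635/16
(0,2): OLD=30133/256 → NEW=0, ERR=30133/256
(0,3): OLD=477171/4096 → NEW=0, ERR=477171/4096
(1,0): OLD=35769/256 → NEW=255, ERR=-29511/256
(1,1): OLD=151311/2048 → NEW=0, ERR=151311/2048
(1,2): OLD=12932667/65536 → NEW=255, ERR=-3779013/65536
(1,3): OLD=102272141/1048576 → NEW=0, ERR=102272141/1048576
(2,0): OLD=3172885/32768 → NEW=0, ERR=3172885/32768
(2,1): OLD=170324535/1048576 → NEW=255, ERR=-97062345/1048576
(2,2): OLD=153905843/2097152 → NEW=0, ERR=153905843/2097152
(2,3): OLD=4428607431/33554432 → NEW=255, ERR=-4127772729/33554432
(3,0): OLD=1525097413/16777216 → NEW=0, ERR=1525097413/16777216
(3,1): OLD=31314400859/268435456 → NEW=0, ERR=31314400859/268435456
(3,2): OLD=430009240997/4294967296 → NEW=0, ERR=430009240997/4294967296
(3,3): OLD=8448790178051/68719476736 → NEW=0, ERR=8448790178051/68719476736
Row 0: ....
Row 1: #.#.
Row 2: .#.#
Row 3: ....

Answer: ....
#.#.
.#.#
....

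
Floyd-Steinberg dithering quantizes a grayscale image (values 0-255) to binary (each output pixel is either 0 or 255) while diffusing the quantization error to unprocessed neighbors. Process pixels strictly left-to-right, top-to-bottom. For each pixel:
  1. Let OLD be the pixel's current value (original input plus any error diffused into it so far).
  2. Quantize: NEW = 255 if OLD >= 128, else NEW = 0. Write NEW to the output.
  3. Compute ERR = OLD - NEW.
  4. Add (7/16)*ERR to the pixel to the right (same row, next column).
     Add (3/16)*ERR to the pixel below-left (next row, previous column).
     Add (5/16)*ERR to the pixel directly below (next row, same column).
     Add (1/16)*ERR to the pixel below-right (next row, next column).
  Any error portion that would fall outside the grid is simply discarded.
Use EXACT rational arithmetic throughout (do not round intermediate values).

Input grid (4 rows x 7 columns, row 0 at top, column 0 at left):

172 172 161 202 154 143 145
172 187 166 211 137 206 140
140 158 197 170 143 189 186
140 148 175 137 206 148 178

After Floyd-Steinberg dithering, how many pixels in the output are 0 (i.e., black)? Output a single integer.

(0,0): OLD=172 → NEW=255, ERR=-83
(0,1): OLD=2171/16 → NEW=255, ERR=-1909/16
(0,2): OLD=27853/256 → NEW=0, ERR=27853/256
(0,3): OLD=1022363/4096 → NEW=255, ERR=-22117/4096
(0,4): OLD=9937725/65536 → NEW=255, ERR=-6773955/65536
(0,5): OLD=102528683/1048576 → NEW=0, ERR=102528683/1048576
(0,6): OLD=3150397101/16777216 → NEW=255, ERR=-1127792979/16777216
(1,0): OLD=31665/256 → NEW=0, ERR=31665/256
(1,1): OLD=448599/2048 → NEW=255, ERR=-73641/2048
(1,2): OLD=11521187/65536 → NEW=255, ERR=-5190493/65536
(1,3): OLD=42488807/262144 → NEW=255, ERR=-24357913/262144
(1,4): OLD=1376464725/16777216 → NEW=0, ERR=1376464725/16777216
(1,5): OLD=34008870117/134217728 → NEW=255, ERR=-216650523/134217728
(1,6): OLD=267143109323/2147483648 → NEW=0, ERR=267143109323/2147483648
(2,0): OLD=5633197/32768 → NEW=255, ERR=-2722643/32768
(2,1): OLD=108310207/1048576 → NEW=0, ERR=108310207/1048576
(2,2): OLD=3318044413/16777216 → NEW=255, ERR=-960145667/16777216
(2,3): OLD=16959551829/134217728 → NEW=0, ERR=16959551829/134217728
(2,4): OLD=233872205221/1073741824 → NEW=255, ERR=-39931959899/1073741824
(2,5): OLD=6895227883895/34359738368 → NEW=255, ERR=-1866505399945/34359738368
(2,6): OLD=110505029795505/549755813888 → NEW=255, ERR=-29682702745935/549755813888
(3,0): OLD=2238117981/16777216 → NEW=255, ERR=-2040072099/16777216
(3,1): OLD=14919164569/134217728 → NEW=0, ERR=14919164569/134217728
(3,2): OLD=253290162843/1073741824 → NEW=255, ERR=-20514002277/1073741824
(3,3): OLD=676795233261/4294967296 → NEW=255, ERR=-418421427219/4294967296
(3,4): OLD=82171113221213/549755813888 → NEW=255, ERR=-58016619320227/549755813888
(3,5): OLD=318445864171751/4398046511104 → NEW=0, ERR=318445864171751/4398046511104
(3,6): OLD=13328536711796089/70368744177664 → NEW=255, ERR=-4615493053508231/70368744177664
Output grid:
  Row 0: ##.##.#  (2 black, running=2)
  Row 1: .###.#.  (3 black, running=5)
  Row 2: #.#.###  (2 black, running=7)
  Row 3: #.###.#  (2 black, running=9)

Answer: 9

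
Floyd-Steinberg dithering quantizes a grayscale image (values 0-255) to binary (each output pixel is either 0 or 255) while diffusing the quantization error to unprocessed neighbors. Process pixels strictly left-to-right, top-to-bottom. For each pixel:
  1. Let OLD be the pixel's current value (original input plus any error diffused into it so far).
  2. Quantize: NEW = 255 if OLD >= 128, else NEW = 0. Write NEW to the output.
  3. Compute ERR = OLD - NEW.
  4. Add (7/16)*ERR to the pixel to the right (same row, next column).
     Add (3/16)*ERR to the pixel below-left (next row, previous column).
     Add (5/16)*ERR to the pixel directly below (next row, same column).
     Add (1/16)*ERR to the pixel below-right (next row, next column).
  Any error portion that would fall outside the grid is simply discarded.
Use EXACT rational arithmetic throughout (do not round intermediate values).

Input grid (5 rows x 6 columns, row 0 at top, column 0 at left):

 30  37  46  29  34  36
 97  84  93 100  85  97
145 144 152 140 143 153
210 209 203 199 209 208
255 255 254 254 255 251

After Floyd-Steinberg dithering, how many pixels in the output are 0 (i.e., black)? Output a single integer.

Answer: 12

Derivation:
(0,0): OLD=30 → NEW=0, ERR=30
(0,1): OLD=401/8 → NEW=0, ERR=401/8
(0,2): OLD=8695/128 → NEW=0, ERR=8695/128
(0,3): OLD=120257/2048 → NEW=0, ERR=120257/2048
(0,4): OLD=1955911/32768 → NEW=0, ERR=1955911/32768
(0,5): OLD=32565745/524288 → NEW=0, ERR=32565745/524288
(1,0): OLD=14819/128 → NEW=0, ERR=14819/128
(1,1): OLD=168885/1024 → NEW=255, ERR=-92235/1024
(1,2): OLD=2915161/32768 → NEW=0, ERR=2915161/32768
(1,3): OLD=22637285/131072 → NEW=255, ERR=-10786075/131072
(1,4): OLD=695977487/8388608 → NEW=0, ERR=695977487/8388608
(1,5): OLD=20996934841/134217728 → NEW=255, ERR=-13228585799/134217728
(2,0): OLD=2691735/16384 → NEW=255, ERR=-1486185/16384
(2,1): OLD=52472429/524288 → NEW=0, ERR=52472429/524288
(2,2): OLD=1698931079/8388608 → NEW=255, ERR=-440163961/8388608
(2,3): OLD=7546001935/67108864 → NEW=0, ERR=7546001935/67108864
(2,4): OLD=417681689517/2147483648 → NEW=255, ERR=-129926640723/2147483648
(2,5): OLD=3467436857995/34359738368 → NEW=0, ERR=3467436857995/34359738368
(3,0): OLD=1681235367/8388608 → NEW=255, ERR=-457859673/8388608
(3,1): OLD=13481431579/67108864 → NEW=255, ERR=-3631328741/67108864
(3,2): OLD=102149103681/536870912 → NEW=255, ERR=-34752978879/536870912
(3,3): OLD=6569402940035/34359738368 → NEW=255, ERR=-2192330343805/34359738368
(3,4): OLD=51712192501411/274877906944 → NEW=255, ERR=-18381673769309/274877906944
(3,5): OLD=908188822231725/4398046511104 → NEW=255, ERR=-213313038099795/4398046511104
(4,0): OLD=244595791977/1073741824 → NEW=255, ERR=-29208373143/1073741824
(4,1): OLD=3618777819221/17179869184 → NEW=255, ERR=-762088822699/17179869184
(4,2): OLD=109411548621679/549755813888 → NEW=255, ERR=-30776183919761/549755813888
(4,3): OLD=1697510819710155/8796093022208 → NEW=255, ERR=-545492900952885/8796093022208
(4,4): OLD=27287426624236155/140737488355328 → NEW=255, ERR=-8600632906372485/140737488355328
(4,5): OLD=461455819824536445/2251799813685248 → NEW=255, ERR=-112753132665201795/2251799813685248
Output grid:
  Row 0: ......  (6 black, running=6)
  Row 1: .#.#.#  (3 black, running=9)
  Row 2: #.#.#.  (3 black, running=12)
  Row 3: ######  (0 black, running=12)
  Row 4: ######  (0 black, running=12)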